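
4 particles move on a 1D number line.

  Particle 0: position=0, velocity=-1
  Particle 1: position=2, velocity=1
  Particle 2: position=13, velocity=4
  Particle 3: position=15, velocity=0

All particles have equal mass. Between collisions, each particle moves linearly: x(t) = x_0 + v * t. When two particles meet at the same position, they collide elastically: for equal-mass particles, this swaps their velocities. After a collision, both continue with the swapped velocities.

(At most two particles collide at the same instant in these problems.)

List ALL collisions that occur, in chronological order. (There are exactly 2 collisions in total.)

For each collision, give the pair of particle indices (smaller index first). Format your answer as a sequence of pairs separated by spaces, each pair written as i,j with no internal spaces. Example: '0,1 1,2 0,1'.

Answer: 2,3 1,2

Derivation:
Collision at t=1/2: particles 2 and 3 swap velocities; positions: p0=-1/2 p1=5/2 p2=15 p3=15; velocities now: v0=-1 v1=1 v2=0 v3=4
Collision at t=13: particles 1 and 2 swap velocities; positions: p0=-13 p1=15 p2=15 p3=65; velocities now: v0=-1 v1=0 v2=1 v3=4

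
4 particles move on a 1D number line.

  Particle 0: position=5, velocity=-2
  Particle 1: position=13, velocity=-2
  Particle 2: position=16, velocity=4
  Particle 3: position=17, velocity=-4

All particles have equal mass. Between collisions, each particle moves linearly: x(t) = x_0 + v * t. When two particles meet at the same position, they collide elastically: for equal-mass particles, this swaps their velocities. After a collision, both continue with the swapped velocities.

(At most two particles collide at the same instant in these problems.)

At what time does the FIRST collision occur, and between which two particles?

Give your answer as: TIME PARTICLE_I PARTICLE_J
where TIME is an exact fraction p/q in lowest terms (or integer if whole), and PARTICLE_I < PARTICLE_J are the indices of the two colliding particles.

Pair (0,1): pos 5,13 vel -2,-2 -> not approaching (rel speed 0 <= 0)
Pair (1,2): pos 13,16 vel -2,4 -> not approaching (rel speed -6 <= 0)
Pair (2,3): pos 16,17 vel 4,-4 -> gap=1, closing at 8/unit, collide at t=1/8
Earliest collision: t=1/8 between 2 and 3

Answer: 1/8 2 3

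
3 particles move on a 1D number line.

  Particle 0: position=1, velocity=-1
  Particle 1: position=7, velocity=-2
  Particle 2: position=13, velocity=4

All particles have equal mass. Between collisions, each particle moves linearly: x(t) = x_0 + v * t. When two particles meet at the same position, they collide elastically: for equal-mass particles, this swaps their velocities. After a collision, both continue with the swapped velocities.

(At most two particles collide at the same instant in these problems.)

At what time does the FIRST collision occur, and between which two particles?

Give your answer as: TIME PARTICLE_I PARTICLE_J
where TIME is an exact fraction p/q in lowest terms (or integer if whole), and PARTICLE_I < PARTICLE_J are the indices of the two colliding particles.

Pair (0,1): pos 1,7 vel -1,-2 -> gap=6, closing at 1/unit, collide at t=6
Pair (1,2): pos 7,13 vel -2,4 -> not approaching (rel speed -6 <= 0)
Earliest collision: t=6 between 0 and 1

Answer: 6 0 1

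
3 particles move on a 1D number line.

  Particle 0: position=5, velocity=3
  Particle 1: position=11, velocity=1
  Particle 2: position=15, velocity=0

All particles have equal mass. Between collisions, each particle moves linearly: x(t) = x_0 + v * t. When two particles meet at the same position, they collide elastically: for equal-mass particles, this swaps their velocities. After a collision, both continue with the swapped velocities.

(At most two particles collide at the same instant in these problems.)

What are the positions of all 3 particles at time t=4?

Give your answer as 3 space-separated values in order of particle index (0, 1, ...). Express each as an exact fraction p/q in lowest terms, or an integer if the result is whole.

Answer: 15 15 17

Derivation:
Collision at t=3: particles 0 and 1 swap velocities; positions: p0=14 p1=14 p2=15; velocities now: v0=1 v1=3 v2=0
Collision at t=10/3: particles 1 and 2 swap velocities; positions: p0=43/3 p1=15 p2=15; velocities now: v0=1 v1=0 v2=3
Collision at t=4: particles 0 and 1 swap velocities; positions: p0=15 p1=15 p2=17; velocities now: v0=0 v1=1 v2=3
Advance to t=4 (no further collisions before then); velocities: v0=0 v1=1 v2=3; positions = 15 15 17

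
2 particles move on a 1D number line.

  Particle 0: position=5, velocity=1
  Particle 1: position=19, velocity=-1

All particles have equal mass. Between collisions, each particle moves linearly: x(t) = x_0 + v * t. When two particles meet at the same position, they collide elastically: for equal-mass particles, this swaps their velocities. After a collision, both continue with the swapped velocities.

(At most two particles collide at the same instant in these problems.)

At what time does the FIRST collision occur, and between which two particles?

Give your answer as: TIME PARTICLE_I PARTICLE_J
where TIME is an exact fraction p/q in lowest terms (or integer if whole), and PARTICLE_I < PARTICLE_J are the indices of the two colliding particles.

Answer: 7 0 1

Derivation:
Pair (0,1): pos 5,19 vel 1,-1 -> gap=14, closing at 2/unit, collide at t=7
Earliest collision: t=7 between 0 and 1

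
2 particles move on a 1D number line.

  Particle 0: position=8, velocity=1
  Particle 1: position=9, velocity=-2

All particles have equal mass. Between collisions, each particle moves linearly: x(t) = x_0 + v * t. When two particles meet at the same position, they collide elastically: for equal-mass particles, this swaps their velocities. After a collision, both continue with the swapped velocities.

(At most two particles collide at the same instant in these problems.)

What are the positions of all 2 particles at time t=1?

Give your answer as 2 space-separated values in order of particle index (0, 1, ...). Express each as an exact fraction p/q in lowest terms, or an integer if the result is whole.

Answer: 7 9

Derivation:
Collision at t=1/3: particles 0 and 1 swap velocities; positions: p0=25/3 p1=25/3; velocities now: v0=-2 v1=1
Advance to t=1 (no further collisions before then); velocities: v0=-2 v1=1; positions = 7 9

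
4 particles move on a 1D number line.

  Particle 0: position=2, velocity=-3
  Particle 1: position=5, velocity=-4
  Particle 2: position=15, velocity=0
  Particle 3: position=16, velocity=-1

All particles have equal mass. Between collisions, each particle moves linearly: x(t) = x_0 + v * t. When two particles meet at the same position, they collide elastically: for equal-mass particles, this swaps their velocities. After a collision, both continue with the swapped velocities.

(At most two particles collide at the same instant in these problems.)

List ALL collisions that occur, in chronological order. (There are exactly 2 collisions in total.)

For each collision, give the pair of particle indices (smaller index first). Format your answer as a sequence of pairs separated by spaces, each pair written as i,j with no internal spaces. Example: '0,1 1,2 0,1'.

Answer: 2,3 0,1

Derivation:
Collision at t=1: particles 2 and 3 swap velocities; positions: p0=-1 p1=1 p2=15 p3=15; velocities now: v0=-3 v1=-4 v2=-1 v3=0
Collision at t=3: particles 0 and 1 swap velocities; positions: p0=-7 p1=-7 p2=13 p3=15; velocities now: v0=-4 v1=-3 v2=-1 v3=0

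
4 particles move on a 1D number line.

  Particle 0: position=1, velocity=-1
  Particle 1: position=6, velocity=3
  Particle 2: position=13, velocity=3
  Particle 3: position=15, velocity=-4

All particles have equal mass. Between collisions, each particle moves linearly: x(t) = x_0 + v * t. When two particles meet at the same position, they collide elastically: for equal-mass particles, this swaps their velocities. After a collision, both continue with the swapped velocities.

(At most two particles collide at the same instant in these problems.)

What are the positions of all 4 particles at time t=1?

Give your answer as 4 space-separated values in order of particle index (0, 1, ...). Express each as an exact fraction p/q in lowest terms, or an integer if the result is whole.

Collision at t=2/7: particles 2 and 3 swap velocities; positions: p0=5/7 p1=48/7 p2=97/7 p3=97/7; velocities now: v0=-1 v1=3 v2=-4 v3=3
Advance to t=1 (no further collisions before then); velocities: v0=-1 v1=3 v2=-4 v3=3; positions = 0 9 11 16

Answer: 0 9 11 16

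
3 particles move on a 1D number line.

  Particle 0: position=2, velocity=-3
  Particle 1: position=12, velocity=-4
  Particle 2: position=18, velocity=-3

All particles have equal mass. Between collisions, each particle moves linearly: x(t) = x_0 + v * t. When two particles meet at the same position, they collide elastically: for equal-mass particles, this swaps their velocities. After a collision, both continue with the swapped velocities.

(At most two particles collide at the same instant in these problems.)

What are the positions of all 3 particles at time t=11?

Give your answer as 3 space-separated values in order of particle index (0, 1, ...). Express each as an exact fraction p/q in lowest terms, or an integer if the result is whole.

Answer: -32 -31 -15

Derivation:
Collision at t=10: particles 0 and 1 swap velocities; positions: p0=-28 p1=-28 p2=-12; velocities now: v0=-4 v1=-3 v2=-3
Advance to t=11 (no further collisions before then); velocities: v0=-4 v1=-3 v2=-3; positions = -32 -31 -15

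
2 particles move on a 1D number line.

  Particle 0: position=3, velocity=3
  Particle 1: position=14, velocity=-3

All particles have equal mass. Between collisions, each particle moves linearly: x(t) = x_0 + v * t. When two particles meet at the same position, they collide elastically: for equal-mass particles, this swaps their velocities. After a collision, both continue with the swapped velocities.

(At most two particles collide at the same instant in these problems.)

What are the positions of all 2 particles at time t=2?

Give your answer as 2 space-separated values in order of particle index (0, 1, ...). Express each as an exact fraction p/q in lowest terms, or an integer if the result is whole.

Collision at t=11/6: particles 0 and 1 swap velocities; positions: p0=17/2 p1=17/2; velocities now: v0=-3 v1=3
Advance to t=2 (no further collisions before then); velocities: v0=-3 v1=3; positions = 8 9

Answer: 8 9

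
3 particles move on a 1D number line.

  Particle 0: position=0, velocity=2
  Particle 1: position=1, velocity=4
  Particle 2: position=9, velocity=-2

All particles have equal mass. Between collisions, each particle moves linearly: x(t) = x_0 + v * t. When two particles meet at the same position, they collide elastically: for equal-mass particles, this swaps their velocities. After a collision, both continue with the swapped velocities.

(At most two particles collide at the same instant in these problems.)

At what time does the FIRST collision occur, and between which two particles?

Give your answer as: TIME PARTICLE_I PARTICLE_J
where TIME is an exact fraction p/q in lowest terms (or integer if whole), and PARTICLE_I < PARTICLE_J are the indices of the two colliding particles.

Pair (0,1): pos 0,1 vel 2,4 -> not approaching (rel speed -2 <= 0)
Pair (1,2): pos 1,9 vel 4,-2 -> gap=8, closing at 6/unit, collide at t=4/3
Earliest collision: t=4/3 between 1 and 2

Answer: 4/3 1 2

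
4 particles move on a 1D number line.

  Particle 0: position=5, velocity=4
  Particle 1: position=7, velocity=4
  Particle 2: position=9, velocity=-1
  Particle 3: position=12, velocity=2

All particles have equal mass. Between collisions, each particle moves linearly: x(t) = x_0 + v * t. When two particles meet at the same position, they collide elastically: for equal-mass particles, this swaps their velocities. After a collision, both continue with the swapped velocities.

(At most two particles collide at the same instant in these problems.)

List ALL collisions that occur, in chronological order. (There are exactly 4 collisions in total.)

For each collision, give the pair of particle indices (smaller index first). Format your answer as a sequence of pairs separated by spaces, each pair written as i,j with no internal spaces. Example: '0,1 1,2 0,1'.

Answer: 1,2 0,1 2,3 1,2

Derivation:
Collision at t=2/5: particles 1 and 2 swap velocities; positions: p0=33/5 p1=43/5 p2=43/5 p3=64/5; velocities now: v0=4 v1=-1 v2=4 v3=2
Collision at t=4/5: particles 0 and 1 swap velocities; positions: p0=41/5 p1=41/5 p2=51/5 p3=68/5; velocities now: v0=-1 v1=4 v2=4 v3=2
Collision at t=5/2: particles 2 and 3 swap velocities; positions: p0=13/2 p1=15 p2=17 p3=17; velocities now: v0=-1 v1=4 v2=2 v3=4
Collision at t=7/2: particles 1 and 2 swap velocities; positions: p0=11/2 p1=19 p2=19 p3=21; velocities now: v0=-1 v1=2 v2=4 v3=4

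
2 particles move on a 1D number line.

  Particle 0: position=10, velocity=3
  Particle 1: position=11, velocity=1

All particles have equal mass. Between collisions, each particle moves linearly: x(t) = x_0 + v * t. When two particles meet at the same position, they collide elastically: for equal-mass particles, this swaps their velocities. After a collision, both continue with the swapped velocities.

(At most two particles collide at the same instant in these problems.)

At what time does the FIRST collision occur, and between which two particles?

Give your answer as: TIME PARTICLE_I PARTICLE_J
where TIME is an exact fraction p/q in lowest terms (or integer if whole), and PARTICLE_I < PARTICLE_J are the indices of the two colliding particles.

Answer: 1/2 0 1

Derivation:
Pair (0,1): pos 10,11 vel 3,1 -> gap=1, closing at 2/unit, collide at t=1/2
Earliest collision: t=1/2 between 0 and 1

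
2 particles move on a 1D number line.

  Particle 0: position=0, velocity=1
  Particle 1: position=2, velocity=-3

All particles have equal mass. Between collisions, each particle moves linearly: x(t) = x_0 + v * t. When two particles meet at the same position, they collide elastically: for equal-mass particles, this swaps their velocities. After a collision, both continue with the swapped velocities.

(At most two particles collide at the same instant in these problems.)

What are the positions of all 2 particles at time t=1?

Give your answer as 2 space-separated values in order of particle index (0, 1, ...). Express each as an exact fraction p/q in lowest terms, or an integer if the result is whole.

Collision at t=1/2: particles 0 and 1 swap velocities; positions: p0=1/2 p1=1/2; velocities now: v0=-3 v1=1
Advance to t=1 (no further collisions before then); velocities: v0=-3 v1=1; positions = -1 1

Answer: -1 1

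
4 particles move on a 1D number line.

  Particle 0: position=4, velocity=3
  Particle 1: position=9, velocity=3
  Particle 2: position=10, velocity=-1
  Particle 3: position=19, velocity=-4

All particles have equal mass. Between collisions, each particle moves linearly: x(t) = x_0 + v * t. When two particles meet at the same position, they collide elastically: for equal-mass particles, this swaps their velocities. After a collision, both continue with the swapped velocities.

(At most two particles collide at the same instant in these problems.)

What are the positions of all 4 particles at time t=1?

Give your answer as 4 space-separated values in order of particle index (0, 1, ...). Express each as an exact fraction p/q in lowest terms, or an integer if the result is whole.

Answer: 7 9 12 15

Derivation:
Collision at t=1/4: particles 1 and 2 swap velocities; positions: p0=19/4 p1=39/4 p2=39/4 p3=18; velocities now: v0=3 v1=-1 v2=3 v3=-4
Advance to t=1 (no further collisions before then); velocities: v0=3 v1=-1 v2=3 v3=-4; positions = 7 9 12 15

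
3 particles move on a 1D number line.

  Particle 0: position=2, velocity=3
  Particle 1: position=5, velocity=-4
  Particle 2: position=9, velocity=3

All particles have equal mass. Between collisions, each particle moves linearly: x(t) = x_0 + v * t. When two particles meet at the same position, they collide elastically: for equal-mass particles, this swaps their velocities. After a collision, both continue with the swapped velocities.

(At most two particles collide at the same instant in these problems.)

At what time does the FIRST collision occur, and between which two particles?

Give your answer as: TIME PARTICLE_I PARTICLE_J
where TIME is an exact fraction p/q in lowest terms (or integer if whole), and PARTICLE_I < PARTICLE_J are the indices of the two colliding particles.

Pair (0,1): pos 2,5 vel 3,-4 -> gap=3, closing at 7/unit, collide at t=3/7
Pair (1,2): pos 5,9 vel -4,3 -> not approaching (rel speed -7 <= 0)
Earliest collision: t=3/7 between 0 and 1

Answer: 3/7 0 1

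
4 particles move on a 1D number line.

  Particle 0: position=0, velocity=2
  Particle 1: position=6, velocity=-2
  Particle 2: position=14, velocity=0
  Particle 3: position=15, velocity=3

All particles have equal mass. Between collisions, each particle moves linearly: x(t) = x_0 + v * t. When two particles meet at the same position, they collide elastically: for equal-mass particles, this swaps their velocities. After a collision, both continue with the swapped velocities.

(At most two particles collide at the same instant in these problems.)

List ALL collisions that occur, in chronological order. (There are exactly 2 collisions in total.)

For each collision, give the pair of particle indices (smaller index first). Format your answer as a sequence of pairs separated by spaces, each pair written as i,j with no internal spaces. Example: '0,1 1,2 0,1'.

Answer: 0,1 1,2

Derivation:
Collision at t=3/2: particles 0 and 1 swap velocities; positions: p0=3 p1=3 p2=14 p3=39/2; velocities now: v0=-2 v1=2 v2=0 v3=3
Collision at t=7: particles 1 and 2 swap velocities; positions: p0=-8 p1=14 p2=14 p3=36; velocities now: v0=-2 v1=0 v2=2 v3=3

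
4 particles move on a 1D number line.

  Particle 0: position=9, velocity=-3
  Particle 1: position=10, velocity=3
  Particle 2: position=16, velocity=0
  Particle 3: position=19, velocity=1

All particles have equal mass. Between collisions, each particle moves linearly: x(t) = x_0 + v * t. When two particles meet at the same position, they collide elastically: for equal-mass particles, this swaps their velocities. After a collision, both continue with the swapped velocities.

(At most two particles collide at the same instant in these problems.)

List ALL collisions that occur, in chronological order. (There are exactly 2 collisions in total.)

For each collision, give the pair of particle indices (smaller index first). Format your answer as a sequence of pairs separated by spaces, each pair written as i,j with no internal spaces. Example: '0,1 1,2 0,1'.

Collision at t=2: particles 1 and 2 swap velocities; positions: p0=3 p1=16 p2=16 p3=21; velocities now: v0=-3 v1=0 v2=3 v3=1
Collision at t=9/2: particles 2 and 3 swap velocities; positions: p0=-9/2 p1=16 p2=47/2 p3=47/2; velocities now: v0=-3 v1=0 v2=1 v3=3

Answer: 1,2 2,3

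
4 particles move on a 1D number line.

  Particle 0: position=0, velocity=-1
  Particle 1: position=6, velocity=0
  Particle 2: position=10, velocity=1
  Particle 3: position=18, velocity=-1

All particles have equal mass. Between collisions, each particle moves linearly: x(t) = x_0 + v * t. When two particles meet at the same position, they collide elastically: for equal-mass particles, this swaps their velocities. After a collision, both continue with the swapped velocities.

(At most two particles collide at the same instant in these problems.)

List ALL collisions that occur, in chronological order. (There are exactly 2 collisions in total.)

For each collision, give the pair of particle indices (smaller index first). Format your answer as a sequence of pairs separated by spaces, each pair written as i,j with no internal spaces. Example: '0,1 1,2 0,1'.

Answer: 2,3 1,2

Derivation:
Collision at t=4: particles 2 and 3 swap velocities; positions: p0=-4 p1=6 p2=14 p3=14; velocities now: v0=-1 v1=0 v2=-1 v3=1
Collision at t=12: particles 1 and 2 swap velocities; positions: p0=-12 p1=6 p2=6 p3=22; velocities now: v0=-1 v1=-1 v2=0 v3=1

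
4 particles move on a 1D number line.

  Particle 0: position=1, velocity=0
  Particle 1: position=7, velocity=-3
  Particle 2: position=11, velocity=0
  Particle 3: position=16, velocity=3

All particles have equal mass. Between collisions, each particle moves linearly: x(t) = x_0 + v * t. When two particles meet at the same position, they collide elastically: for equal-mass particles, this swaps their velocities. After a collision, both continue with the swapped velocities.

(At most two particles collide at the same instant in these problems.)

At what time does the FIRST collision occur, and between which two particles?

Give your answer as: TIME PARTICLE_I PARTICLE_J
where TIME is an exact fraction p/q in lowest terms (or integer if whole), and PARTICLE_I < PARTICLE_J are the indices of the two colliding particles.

Answer: 2 0 1

Derivation:
Pair (0,1): pos 1,7 vel 0,-3 -> gap=6, closing at 3/unit, collide at t=2
Pair (1,2): pos 7,11 vel -3,0 -> not approaching (rel speed -3 <= 0)
Pair (2,3): pos 11,16 vel 0,3 -> not approaching (rel speed -3 <= 0)
Earliest collision: t=2 between 0 and 1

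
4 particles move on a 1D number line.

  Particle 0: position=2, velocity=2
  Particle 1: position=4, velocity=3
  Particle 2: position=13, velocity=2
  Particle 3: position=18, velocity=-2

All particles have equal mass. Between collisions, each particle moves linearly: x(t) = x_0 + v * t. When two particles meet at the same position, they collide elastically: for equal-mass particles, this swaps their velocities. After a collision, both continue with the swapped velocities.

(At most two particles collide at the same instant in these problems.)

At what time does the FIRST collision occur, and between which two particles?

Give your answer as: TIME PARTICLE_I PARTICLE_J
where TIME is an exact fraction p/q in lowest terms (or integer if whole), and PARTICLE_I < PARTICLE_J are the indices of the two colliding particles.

Answer: 5/4 2 3

Derivation:
Pair (0,1): pos 2,4 vel 2,3 -> not approaching (rel speed -1 <= 0)
Pair (1,2): pos 4,13 vel 3,2 -> gap=9, closing at 1/unit, collide at t=9
Pair (2,3): pos 13,18 vel 2,-2 -> gap=5, closing at 4/unit, collide at t=5/4
Earliest collision: t=5/4 between 2 and 3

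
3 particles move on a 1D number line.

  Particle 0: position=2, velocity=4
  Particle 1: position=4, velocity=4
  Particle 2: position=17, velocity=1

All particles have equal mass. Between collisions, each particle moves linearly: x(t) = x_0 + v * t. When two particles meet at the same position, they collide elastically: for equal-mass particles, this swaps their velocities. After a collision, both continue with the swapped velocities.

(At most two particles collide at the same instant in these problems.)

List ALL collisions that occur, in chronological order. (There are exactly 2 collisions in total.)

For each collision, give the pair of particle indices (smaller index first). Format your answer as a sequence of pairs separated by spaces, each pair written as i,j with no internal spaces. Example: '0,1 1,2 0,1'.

Collision at t=13/3: particles 1 and 2 swap velocities; positions: p0=58/3 p1=64/3 p2=64/3; velocities now: v0=4 v1=1 v2=4
Collision at t=5: particles 0 and 1 swap velocities; positions: p0=22 p1=22 p2=24; velocities now: v0=1 v1=4 v2=4

Answer: 1,2 0,1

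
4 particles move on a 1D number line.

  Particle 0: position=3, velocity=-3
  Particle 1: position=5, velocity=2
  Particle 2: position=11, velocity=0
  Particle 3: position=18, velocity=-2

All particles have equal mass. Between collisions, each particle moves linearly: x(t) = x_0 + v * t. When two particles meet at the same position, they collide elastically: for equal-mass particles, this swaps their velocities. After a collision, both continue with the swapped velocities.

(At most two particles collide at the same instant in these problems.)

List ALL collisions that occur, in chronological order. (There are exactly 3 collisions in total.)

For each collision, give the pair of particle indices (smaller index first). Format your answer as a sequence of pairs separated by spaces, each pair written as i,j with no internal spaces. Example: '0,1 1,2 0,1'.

Answer: 1,2 2,3 1,2

Derivation:
Collision at t=3: particles 1 and 2 swap velocities; positions: p0=-6 p1=11 p2=11 p3=12; velocities now: v0=-3 v1=0 v2=2 v3=-2
Collision at t=13/4: particles 2 and 3 swap velocities; positions: p0=-27/4 p1=11 p2=23/2 p3=23/2; velocities now: v0=-3 v1=0 v2=-2 v3=2
Collision at t=7/2: particles 1 and 2 swap velocities; positions: p0=-15/2 p1=11 p2=11 p3=12; velocities now: v0=-3 v1=-2 v2=0 v3=2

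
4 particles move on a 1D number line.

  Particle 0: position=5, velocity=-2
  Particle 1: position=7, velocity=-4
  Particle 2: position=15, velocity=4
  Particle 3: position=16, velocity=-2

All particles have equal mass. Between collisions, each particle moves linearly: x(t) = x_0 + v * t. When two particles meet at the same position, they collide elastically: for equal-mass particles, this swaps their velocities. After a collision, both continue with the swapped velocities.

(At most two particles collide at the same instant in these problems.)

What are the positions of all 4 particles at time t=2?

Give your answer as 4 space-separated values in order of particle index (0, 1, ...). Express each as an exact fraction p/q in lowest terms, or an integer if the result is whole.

Collision at t=1/6: particles 2 and 3 swap velocities; positions: p0=14/3 p1=19/3 p2=47/3 p3=47/3; velocities now: v0=-2 v1=-4 v2=-2 v3=4
Collision at t=1: particles 0 and 1 swap velocities; positions: p0=3 p1=3 p2=14 p3=19; velocities now: v0=-4 v1=-2 v2=-2 v3=4
Advance to t=2 (no further collisions before then); velocities: v0=-4 v1=-2 v2=-2 v3=4; positions = -1 1 12 23

Answer: -1 1 12 23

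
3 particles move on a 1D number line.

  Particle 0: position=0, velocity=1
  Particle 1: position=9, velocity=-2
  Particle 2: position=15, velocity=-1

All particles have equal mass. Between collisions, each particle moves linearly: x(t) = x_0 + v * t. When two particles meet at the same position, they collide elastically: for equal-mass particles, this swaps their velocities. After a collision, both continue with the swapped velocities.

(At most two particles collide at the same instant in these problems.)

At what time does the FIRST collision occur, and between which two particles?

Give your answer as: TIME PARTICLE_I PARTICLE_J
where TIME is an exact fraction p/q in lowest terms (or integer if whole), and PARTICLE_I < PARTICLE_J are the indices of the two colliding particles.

Pair (0,1): pos 0,9 vel 1,-2 -> gap=9, closing at 3/unit, collide at t=3
Pair (1,2): pos 9,15 vel -2,-1 -> not approaching (rel speed -1 <= 0)
Earliest collision: t=3 between 0 and 1

Answer: 3 0 1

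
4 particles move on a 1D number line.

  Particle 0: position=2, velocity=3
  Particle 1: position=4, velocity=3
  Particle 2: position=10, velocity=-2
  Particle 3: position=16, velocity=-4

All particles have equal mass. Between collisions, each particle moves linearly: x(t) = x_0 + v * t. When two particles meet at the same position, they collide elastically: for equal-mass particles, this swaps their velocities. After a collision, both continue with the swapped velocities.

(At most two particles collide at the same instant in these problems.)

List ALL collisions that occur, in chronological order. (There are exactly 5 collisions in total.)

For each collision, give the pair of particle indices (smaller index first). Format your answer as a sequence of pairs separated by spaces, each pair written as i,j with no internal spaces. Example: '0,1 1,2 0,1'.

Collision at t=6/5: particles 1 and 2 swap velocities; positions: p0=28/5 p1=38/5 p2=38/5 p3=56/5; velocities now: v0=3 v1=-2 v2=3 v3=-4
Collision at t=8/5: particles 0 and 1 swap velocities; positions: p0=34/5 p1=34/5 p2=44/5 p3=48/5; velocities now: v0=-2 v1=3 v2=3 v3=-4
Collision at t=12/7: particles 2 and 3 swap velocities; positions: p0=46/7 p1=50/7 p2=64/7 p3=64/7; velocities now: v0=-2 v1=3 v2=-4 v3=3
Collision at t=2: particles 1 and 2 swap velocities; positions: p0=6 p1=8 p2=8 p3=10; velocities now: v0=-2 v1=-4 v2=3 v3=3
Collision at t=3: particles 0 and 1 swap velocities; positions: p0=4 p1=4 p2=11 p3=13; velocities now: v0=-4 v1=-2 v2=3 v3=3

Answer: 1,2 0,1 2,3 1,2 0,1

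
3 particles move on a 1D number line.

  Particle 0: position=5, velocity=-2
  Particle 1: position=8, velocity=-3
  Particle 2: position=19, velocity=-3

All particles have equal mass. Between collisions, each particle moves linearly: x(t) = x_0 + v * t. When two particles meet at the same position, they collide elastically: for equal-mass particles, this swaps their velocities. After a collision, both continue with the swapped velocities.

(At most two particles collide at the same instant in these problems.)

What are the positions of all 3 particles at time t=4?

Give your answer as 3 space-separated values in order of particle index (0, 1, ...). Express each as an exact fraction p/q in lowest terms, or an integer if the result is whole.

Answer: -4 -3 7

Derivation:
Collision at t=3: particles 0 and 1 swap velocities; positions: p0=-1 p1=-1 p2=10; velocities now: v0=-3 v1=-2 v2=-3
Advance to t=4 (no further collisions before then); velocities: v0=-3 v1=-2 v2=-3; positions = -4 -3 7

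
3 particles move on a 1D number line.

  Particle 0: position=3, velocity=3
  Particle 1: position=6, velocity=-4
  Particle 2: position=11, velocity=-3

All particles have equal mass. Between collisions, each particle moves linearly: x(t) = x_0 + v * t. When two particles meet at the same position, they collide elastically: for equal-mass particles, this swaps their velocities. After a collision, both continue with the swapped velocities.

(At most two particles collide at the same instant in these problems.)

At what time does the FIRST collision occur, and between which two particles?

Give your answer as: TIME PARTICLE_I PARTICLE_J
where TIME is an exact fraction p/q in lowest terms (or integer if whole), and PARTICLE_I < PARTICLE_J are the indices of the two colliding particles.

Answer: 3/7 0 1

Derivation:
Pair (0,1): pos 3,6 vel 3,-4 -> gap=3, closing at 7/unit, collide at t=3/7
Pair (1,2): pos 6,11 vel -4,-3 -> not approaching (rel speed -1 <= 0)
Earliest collision: t=3/7 between 0 and 1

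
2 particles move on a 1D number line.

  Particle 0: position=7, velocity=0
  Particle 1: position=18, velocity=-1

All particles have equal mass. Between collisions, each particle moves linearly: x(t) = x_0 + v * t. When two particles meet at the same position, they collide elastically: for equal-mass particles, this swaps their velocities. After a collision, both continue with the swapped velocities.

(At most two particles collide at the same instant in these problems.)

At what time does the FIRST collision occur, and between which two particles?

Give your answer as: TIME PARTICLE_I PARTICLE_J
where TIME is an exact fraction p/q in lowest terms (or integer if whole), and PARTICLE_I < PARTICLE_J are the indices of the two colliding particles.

Answer: 11 0 1

Derivation:
Pair (0,1): pos 7,18 vel 0,-1 -> gap=11, closing at 1/unit, collide at t=11
Earliest collision: t=11 between 0 and 1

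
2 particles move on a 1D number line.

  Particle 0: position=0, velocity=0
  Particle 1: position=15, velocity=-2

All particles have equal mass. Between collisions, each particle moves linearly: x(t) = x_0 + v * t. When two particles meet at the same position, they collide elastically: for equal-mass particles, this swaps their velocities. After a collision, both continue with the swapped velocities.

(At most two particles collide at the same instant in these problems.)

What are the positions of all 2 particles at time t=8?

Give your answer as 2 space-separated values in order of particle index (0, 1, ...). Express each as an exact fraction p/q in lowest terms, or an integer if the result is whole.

Collision at t=15/2: particles 0 and 1 swap velocities; positions: p0=0 p1=0; velocities now: v0=-2 v1=0
Advance to t=8 (no further collisions before then); velocities: v0=-2 v1=0; positions = -1 0

Answer: -1 0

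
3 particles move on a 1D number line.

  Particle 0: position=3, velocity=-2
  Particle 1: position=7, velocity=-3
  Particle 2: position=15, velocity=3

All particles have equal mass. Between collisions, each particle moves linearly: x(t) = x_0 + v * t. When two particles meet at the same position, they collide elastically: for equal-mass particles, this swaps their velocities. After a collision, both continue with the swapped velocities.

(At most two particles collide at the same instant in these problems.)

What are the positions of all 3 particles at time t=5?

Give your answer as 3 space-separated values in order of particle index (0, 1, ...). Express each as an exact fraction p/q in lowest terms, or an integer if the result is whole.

Answer: -8 -7 30

Derivation:
Collision at t=4: particles 0 and 1 swap velocities; positions: p0=-5 p1=-5 p2=27; velocities now: v0=-3 v1=-2 v2=3
Advance to t=5 (no further collisions before then); velocities: v0=-3 v1=-2 v2=3; positions = -8 -7 30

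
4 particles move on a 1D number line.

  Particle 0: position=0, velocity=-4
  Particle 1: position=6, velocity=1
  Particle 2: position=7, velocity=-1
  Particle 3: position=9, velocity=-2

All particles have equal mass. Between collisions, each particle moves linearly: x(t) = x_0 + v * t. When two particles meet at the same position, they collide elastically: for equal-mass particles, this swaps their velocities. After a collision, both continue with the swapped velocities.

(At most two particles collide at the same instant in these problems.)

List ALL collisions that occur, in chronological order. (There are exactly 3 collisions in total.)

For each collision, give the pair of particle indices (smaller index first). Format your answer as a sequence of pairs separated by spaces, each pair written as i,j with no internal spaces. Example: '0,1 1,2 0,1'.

Answer: 1,2 2,3 1,2

Derivation:
Collision at t=1/2: particles 1 and 2 swap velocities; positions: p0=-2 p1=13/2 p2=13/2 p3=8; velocities now: v0=-4 v1=-1 v2=1 v3=-2
Collision at t=1: particles 2 and 3 swap velocities; positions: p0=-4 p1=6 p2=7 p3=7; velocities now: v0=-4 v1=-1 v2=-2 v3=1
Collision at t=2: particles 1 and 2 swap velocities; positions: p0=-8 p1=5 p2=5 p3=8; velocities now: v0=-4 v1=-2 v2=-1 v3=1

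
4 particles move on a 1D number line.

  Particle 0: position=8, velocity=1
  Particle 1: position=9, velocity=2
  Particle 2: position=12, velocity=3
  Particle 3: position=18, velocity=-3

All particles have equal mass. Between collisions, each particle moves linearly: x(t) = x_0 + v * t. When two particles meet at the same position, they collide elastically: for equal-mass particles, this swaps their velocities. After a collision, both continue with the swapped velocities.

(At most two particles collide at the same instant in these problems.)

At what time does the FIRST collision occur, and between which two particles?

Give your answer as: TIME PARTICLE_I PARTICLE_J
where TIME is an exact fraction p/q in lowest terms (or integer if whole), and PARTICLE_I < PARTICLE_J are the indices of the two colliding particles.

Answer: 1 2 3

Derivation:
Pair (0,1): pos 8,9 vel 1,2 -> not approaching (rel speed -1 <= 0)
Pair (1,2): pos 9,12 vel 2,3 -> not approaching (rel speed -1 <= 0)
Pair (2,3): pos 12,18 vel 3,-3 -> gap=6, closing at 6/unit, collide at t=1
Earliest collision: t=1 between 2 and 3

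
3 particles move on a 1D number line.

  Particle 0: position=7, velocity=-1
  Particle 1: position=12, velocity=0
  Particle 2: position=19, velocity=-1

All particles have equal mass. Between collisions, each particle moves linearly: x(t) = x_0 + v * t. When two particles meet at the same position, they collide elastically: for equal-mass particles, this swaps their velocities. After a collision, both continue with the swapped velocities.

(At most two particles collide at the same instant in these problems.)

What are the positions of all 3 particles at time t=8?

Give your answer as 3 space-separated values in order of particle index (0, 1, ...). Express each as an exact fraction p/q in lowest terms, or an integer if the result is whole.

Answer: -1 11 12

Derivation:
Collision at t=7: particles 1 and 2 swap velocities; positions: p0=0 p1=12 p2=12; velocities now: v0=-1 v1=-1 v2=0
Advance to t=8 (no further collisions before then); velocities: v0=-1 v1=-1 v2=0; positions = -1 11 12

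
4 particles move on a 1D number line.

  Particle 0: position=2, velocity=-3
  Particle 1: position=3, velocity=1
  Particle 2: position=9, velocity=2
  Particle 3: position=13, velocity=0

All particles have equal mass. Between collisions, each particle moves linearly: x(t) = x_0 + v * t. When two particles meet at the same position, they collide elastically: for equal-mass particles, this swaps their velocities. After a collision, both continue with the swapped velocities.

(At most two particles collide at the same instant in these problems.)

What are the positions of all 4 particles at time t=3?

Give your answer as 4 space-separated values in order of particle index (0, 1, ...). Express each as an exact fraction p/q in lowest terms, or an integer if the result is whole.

Answer: -7 6 13 15

Derivation:
Collision at t=2: particles 2 and 3 swap velocities; positions: p0=-4 p1=5 p2=13 p3=13; velocities now: v0=-3 v1=1 v2=0 v3=2
Advance to t=3 (no further collisions before then); velocities: v0=-3 v1=1 v2=0 v3=2; positions = -7 6 13 15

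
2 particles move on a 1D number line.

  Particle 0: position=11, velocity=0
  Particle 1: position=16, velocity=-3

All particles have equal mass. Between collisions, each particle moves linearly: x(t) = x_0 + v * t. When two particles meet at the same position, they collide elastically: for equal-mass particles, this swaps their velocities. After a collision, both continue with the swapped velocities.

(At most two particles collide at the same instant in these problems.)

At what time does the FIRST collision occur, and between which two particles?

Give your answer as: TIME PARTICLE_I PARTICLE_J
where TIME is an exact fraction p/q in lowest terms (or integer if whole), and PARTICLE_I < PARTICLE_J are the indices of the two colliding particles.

Answer: 5/3 0 1

Derivation:
Pair (0,1): pos 11,16 vel 0,-3 -> gap=5, closing at 3/unit, collide at t=5/3
Earliest collision: t=5/3 between 0 and 1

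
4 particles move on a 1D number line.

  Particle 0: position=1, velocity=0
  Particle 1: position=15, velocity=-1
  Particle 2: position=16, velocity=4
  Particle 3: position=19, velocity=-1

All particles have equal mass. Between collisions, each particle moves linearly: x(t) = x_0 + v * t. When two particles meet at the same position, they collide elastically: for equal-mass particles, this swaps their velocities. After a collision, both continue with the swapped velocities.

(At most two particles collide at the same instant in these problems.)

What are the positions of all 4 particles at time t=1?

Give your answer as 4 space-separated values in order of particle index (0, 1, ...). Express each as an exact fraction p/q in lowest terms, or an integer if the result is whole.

Answer: 1 14 18 20

Derivation:
Collision at t=3/5: particles 2 and 3 swap velocities; positions: p0=1 p1=72/5 p2=92/5 p3=92/5; velocities now: v0=0 v1=-1 v2=-1 v3=4
Advance to t=1 (no further collisions before then); velocities: v0=0 v1=-1 v2=-1 v3=4; positions = 1 14 18 20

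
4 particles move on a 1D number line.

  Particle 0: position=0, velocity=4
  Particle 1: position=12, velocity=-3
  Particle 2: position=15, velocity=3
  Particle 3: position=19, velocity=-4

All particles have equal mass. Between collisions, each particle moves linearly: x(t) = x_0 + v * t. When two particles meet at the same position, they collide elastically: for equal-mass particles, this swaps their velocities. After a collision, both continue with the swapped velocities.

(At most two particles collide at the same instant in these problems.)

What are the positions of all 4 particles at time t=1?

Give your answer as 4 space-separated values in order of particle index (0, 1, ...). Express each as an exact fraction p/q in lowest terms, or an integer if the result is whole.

Answer: 4 9 15 18

Derivation:
Collision at t=4/7: particles 2 and 3 swap velocities; positions: p0=16/7 p1=72/7 p2=117/7 p3=117/7; velocities now: v0=4 v1=-3 v2=-4 v3=3
Advance to t=1 (no further collisions before then); velocities: v0=4 v1=-3 v2=-4 v3=3; positions = 4 9 15 18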